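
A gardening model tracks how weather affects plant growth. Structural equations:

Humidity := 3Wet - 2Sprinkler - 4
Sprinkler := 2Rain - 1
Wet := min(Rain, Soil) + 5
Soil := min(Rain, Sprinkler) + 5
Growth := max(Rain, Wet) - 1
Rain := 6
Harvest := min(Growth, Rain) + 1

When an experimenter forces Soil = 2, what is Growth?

6

do(Soil=2) replaces the equation Soil := min(Rain, Sprinkler) + 5 with the constant Soil = 2.
Wet = min(Rain, Soil) + 5  [with Rain=6, Soil=2]  = 7
Growth = max(Rain, Wet) - 1  [with Rain=6, Wet=7]  = 6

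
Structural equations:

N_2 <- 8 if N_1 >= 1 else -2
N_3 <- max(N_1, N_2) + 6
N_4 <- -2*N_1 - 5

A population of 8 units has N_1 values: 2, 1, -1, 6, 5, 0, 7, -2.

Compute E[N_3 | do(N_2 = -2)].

8.25

The intervention sets N_2=-2 in all 8 units regardless of N_1. Recomputing N_3 per unit gives 8, 7, 5, 12, 11, 6, 13, 4; average 8.25.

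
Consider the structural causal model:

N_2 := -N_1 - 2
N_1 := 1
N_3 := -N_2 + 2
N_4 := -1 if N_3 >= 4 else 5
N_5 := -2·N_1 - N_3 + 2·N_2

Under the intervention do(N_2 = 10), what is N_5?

26

do(N_2=10) replaces the equation N_2 := -N_1 - 2 with the constant N_2 = 10.
N_3 = -N_2 + 2  [with N_2=10]  = -8
N_5 = -2·N_1 - N_3 + 2·N_2  [with N_1=1, N_3=-8, N_2=10]  = 26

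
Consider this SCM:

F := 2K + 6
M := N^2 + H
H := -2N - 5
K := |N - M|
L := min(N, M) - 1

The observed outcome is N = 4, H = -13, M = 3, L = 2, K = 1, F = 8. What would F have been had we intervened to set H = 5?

Under do(H=5), the mechanism H := -2N - 5 is discarded; H is fixed at 5.
M = N^2 + H  [with N=4, H=5]  = 21
K = |N - M|  [with N=4, M=21]  = 17
F = 2K + 6  [with K=17]  = 40

40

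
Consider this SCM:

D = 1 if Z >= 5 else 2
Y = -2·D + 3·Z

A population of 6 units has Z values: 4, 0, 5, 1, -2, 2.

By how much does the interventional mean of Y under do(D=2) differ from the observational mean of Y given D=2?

2

The intervention sets D=2 in all 6 units regardless of Z. Recomputing Y per unit gives 8, -4, 11, -1, -10, 2; average 1.
Observing D=2 restricts to units where D's equation naturally yields 2: Z ∈ {4, 0, 1, -2, 2}. In that subpopulation Y = 8, -4, -1, -10, 2, mean -1.
Difference = 1 − (-1) = 2.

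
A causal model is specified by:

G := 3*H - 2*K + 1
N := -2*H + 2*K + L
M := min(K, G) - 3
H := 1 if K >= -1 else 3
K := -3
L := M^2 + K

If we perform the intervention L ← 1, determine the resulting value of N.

The intervention breaks the incoming arrows to L: L := M^2 + K no longer applies, and L = 1.
H = 1 if K >= -1 else 3  [with K=-3]  = 3
N = -2*H + 2*K + L  [with H=3, K=-3, L=1]  = -11

-11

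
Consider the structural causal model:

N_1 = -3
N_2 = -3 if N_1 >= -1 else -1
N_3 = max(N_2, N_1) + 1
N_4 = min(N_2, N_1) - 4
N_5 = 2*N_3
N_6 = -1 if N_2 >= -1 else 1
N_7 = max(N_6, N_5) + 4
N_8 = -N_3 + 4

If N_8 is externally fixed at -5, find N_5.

do(N_8=-5) replaces the equation N_8 = -N_3 + 4 with the constant N_8 = -5.
N_5 is not downstream of the intervention, so its value is determined by the original equations.
N_2 = -3 if N_1 >= -1 else -1  [with N_1=-3]  = -1
N_3 = max(N_2, N_1) + 1  [with N_2=-1, N_1=-3]  = 0
N_5 = 2*N_3  [with N_3=0]  = 0

0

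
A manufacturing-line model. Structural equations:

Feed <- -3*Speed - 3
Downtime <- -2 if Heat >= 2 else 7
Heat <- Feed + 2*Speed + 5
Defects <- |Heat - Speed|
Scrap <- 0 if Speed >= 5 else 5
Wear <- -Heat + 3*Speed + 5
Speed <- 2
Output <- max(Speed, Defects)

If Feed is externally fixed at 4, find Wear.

-2

Under do(Feed=4), the mechanism Feed <- -3*Speed - 3 is discarded; Feed is fixed at 4.
Heat = Feed + 2*Speed + 5  [with Feed=4, Speed=2]  = 13
Wear = -Heat + 3*Speed + 5  [with Heat=13, Speed=2]  = -2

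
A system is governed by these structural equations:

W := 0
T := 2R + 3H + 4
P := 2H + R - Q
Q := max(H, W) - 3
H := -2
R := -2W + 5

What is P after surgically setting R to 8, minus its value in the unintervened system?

Under do(R=8), the mechanism R := -2W + 5 is discarded; R is fixed at 8.
Q = max(H, W) - 3  [with H=-2, W=0]  = -3
P = 2H + R - Q  [with H=-2, R=8, Q=-3]  = 7
Without intervention: Q = max(H, W) - 3  [with H=-2, W=0]  = -3; R = -2W + 5  [with W=0]  = 5; P = 2H + R - Q  [with H=-2, R=5, Q=-3]  = 4.
Change = 7 − 4 = 3.

3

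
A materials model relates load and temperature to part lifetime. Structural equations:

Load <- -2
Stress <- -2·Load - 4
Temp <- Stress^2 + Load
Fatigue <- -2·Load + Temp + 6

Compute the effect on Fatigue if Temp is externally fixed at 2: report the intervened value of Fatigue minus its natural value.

The intervention breaks the incoming arrows to Temp: Temp <- Stress^2 + Load no longer applies, and Temp = 2.
Fatigue = -2·Load + Temp + 6  [with Load=-2, Temp=2]  = 12
Without intervention: Stress = -2·Load - 4  [with Load=-2]  = 0; Temp = Stress^2 + Load  [with Stress=0, Load=-2]  = -2; Fatigue = -2·Load + Temp + 6  [with Load=-2, Temp=-2]  = 8.
Change = 12 − 8 = 4.

4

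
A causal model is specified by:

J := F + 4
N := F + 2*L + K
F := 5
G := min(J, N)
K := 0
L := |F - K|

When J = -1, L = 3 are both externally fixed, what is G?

The joint intervention fixes J = -1, L = 3, removing each variable's own equation.
N = F + 2*L + K  [with F=5, L=3, K=0]  = 11
G = min(J, N)  [with J=-1, N=11]  = -1

-1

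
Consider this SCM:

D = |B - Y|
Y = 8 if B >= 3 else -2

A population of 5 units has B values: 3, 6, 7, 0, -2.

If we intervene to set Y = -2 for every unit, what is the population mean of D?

Under do(Y=-2), Y's equation is replaced by Y=-2 for every unit. Per-unit D: 5, 8, 9, 2, 0. Mean = 4.8.

4.8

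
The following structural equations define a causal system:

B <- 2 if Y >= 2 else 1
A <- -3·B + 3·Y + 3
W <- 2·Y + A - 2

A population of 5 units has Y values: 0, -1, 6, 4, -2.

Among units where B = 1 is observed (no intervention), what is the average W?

-7

Observing B=1 restricts to units where B's equation naturally yields 1: Y ∈ {0, -1, -2}. In that subpopulation W = -2, -7, -12, mean -7.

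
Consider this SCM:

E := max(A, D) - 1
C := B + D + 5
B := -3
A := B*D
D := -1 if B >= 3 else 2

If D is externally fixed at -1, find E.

2

do(D=-1) replaces the equation D := -1 if B >= 3 else 2 with the constant D = -1.
A = B*D  [with B=-3, D=-1]  = 3
E = max(A, D) - 1  [with A=3, D=-1]  = 2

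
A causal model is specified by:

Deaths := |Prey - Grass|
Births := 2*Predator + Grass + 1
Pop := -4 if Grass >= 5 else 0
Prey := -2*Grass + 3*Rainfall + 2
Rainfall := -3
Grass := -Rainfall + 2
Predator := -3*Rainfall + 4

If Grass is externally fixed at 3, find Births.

30

do(Grass=3) replaces the equation Grass := -Rainfall + 2 with the constant Grass = 3.
Predator = -3*Rainfall + 4  [with Rainfall=-3]  = 13
Births = 2*Predator + Grass + 1  [with Predator=13, Grass=3]  = 30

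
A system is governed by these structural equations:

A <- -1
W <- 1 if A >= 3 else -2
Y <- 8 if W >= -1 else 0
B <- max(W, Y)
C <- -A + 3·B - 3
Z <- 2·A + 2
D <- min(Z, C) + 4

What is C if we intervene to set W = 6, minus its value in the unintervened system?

24

do(W=6) replaces the equation W <- 1 if A >= 3 else -2 with the constant W = 6.
Y = 8 if W >= -1 else 0  [with W=6]  = 8
B = max(W, Y)  [with W=6, Y=8]  = 8
C = -A + 3·B - 3  [with A=-1, B=8]  = 22
Without intervention: W = 1 if A >= 3 else -2  [with A=-1]  = -2; Y = 8 if W >= -1 else 0  [with W=-2]  = 0; B = max(W, Y)  [with W=-2, Y=0]  = 0; C = -A + 3·B - 3  [with A=-1, B=0]  = -2.
Change = 22 − (-2) = 24.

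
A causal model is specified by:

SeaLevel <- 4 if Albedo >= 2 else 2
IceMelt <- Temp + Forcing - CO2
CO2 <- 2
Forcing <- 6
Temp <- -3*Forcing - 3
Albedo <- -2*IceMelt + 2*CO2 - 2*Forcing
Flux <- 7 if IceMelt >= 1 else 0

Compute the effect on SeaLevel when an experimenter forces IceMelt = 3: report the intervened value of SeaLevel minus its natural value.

Under do(IceMelt=3), the mechanism IceMelt <- Temp + Forcing - CO2 is discarded; IceMelt is fixed at 3.
Albedo = -2*IceMelt + 2*CO2 - 2*Forcing  [with IceMelt=3, CO2=2, Forcing=6]  = -14
SeaLevel = 4 if Albedo >= 2 else 2  [with Albedo=-14]  = 2
Without intervention: Temp = -3*Forcing - 3  [with Forcing=6]  = -21; IceMelt = Temp + Forcing - CO2  [with Temp=-21, Forcing=6, CO2=2]  = -17; Albedo = -2*IceMelt + 2*CO2 - 2*Forcing  [with IceMelt=-17, CO2=2, Forcing=6]  = 26; SeaLevel = 4 if Albedo >= 2 else 2  [with Albedo=26]  = 4.
Change = 2 − 4 = -2.

-2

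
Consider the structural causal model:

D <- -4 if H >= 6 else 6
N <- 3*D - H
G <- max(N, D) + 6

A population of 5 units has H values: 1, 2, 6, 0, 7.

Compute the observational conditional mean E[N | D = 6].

17

Observing D=6 restricts to units where D's equation naturally yields 6: H ∈ {1, 2, 0}. In that subpopulation N = 17, 16, 18, mean 17.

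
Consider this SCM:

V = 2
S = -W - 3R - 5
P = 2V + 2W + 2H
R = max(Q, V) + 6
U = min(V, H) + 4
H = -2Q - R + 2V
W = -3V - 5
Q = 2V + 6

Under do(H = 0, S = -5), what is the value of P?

The joint intervention fixes H = 0, S = -5, removing each variable's own equation.
W = -3V - 5  [with V=2]  = -11
P = 2V + 2W + 2H  [with V=2, W=-11, H=0]  = -18

-18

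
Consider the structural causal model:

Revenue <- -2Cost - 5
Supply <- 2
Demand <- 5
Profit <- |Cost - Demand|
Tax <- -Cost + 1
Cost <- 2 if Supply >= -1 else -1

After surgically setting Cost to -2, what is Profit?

7

The intervention breaks the incoming arrows to Cost: Cost <- 2 if Supply >= -1 else -1 no longer applies, and Cost = -2.
Profit = |Cost - Demand|  [with Cost=-2, Demand=5]  = 7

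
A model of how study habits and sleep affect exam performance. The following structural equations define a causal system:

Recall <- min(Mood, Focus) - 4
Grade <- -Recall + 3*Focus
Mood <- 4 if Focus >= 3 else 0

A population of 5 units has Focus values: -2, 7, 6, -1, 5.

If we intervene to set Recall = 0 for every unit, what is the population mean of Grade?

9

Under do(Recall=0), Recall's equation is replaced by Recall=0 for every unit. Per-unit Grade: -6, 21, 18, -3, 15. Mean = 9.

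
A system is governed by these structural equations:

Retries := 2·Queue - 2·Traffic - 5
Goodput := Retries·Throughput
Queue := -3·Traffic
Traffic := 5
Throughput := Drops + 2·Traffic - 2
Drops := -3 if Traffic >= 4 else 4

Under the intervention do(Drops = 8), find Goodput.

The intervention breaks the incoming arrows to Drops: Drops := -3 if Traffic >= 4 else 4 no longer applies, and Drops = 8.
Queue = -3·Traffic  [with Traffic=5]  = -15
Retries = 2·Queue - 2·Traffic - 5  [with Queue=-15, Traffic=5]  = -45
Throughput = Drops + 2·Traffic - 2  [with Drops=8, Traffic=5]  = 16
Goodput = Retries·Throughput  [with Retries=-45, Throughput=16]  = -720

-720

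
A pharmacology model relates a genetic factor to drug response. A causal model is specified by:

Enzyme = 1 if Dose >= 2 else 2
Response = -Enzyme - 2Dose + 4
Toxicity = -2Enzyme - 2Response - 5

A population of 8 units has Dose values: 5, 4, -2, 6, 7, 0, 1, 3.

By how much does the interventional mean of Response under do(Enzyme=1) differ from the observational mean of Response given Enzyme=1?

Every unit gets Enzyme=1 under the intervention. Response values become -7, -5, 7, -9, -11, 3, 1, -3; E[Response|do(Enzyme=1)] = -3.
Conditioning on Enzyme=1 selects the 5 unit(s) with Dose ∈ {5, 4, 6, 7, 3}. Their Response values: -7, -5, -9, -11, -3. Mean = -7.
Difference = -3 − (-7) = 4.

4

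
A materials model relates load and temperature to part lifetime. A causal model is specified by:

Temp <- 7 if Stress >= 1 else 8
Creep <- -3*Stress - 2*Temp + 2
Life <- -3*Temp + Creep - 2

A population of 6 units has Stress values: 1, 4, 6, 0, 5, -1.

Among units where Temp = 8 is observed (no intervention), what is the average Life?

-38.5

E[Life|Temp=8] averages over only the 2 units with Temp=8 (Stress = 0, -1): Life = -40, -37, mean -38.5.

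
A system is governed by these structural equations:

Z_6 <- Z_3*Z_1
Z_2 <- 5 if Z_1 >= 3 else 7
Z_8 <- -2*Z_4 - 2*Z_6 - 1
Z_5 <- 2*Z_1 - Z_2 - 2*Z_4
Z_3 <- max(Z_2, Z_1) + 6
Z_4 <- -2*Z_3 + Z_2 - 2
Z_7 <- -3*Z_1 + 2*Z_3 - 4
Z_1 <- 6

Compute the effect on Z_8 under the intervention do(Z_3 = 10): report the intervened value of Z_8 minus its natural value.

The intervention breaks the incoming arrows to Z_3: Z_3 <- max(Z_2, Z_1) + 6 no longer applies, and Z_3 = 10.
Z_2 = 5 if Z_1 >= 3 else 7  [with Z_1=6]  = 5
Z_4 = -2*Z_3 + Z_2 - 2  [with Z_3=10, Z_2=5]  = -17
Z_6 = Z_3*Z_1  [with Z_3=10, Z_1=6]  = 60
Z_8 = -2*Z_4 - 2*Z_6 - 1  [with Z_4=-17, Z_6=60]  = -87
Without intervention: Z_2 = 5 if Z_1 >= 3 else 7  [with Z_1=6]  = 5; Z_3 = max(Z_2, Z_1) + 6  [with Z_2=5, Z_1=6]  = 12; Z_4 = -2*Z_3 + Z_2 - 2  [with Z_3=12, Z_2=5]  = -21; Z_6 = Z_3*Z_1  [with Z_3=12, Z_1=6]  = 72; Z_8 = -2*Z_4 - 2*Z_6 - 1  [with Z_4=-21, Z_6=72]  = -103.
Change = -87 − (-103) = 16.

16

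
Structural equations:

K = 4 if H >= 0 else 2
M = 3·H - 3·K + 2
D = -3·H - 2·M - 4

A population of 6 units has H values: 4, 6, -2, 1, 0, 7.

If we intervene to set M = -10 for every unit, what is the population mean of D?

8

The intervention sets M=-10 in all 6 units regardless of H. Recomputing D per unit gives 4, -2, 22, 13, 16, -5; average 8.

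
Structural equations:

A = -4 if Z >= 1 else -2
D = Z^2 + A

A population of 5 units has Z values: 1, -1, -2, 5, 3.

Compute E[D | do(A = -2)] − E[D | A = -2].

5.5

The intervention sets A=-2 in all 5 units regardless of Z. Recomputing D per unit gives -1, -1, 2, 23, 7; average 6.
Observing A=-2 restricts to units where A's equation naturally yields -2: Z ∈ {-1, -2}. In that subpopulation D = -1, 2, mean 0.5.
Difference = 6 − 0.5 = 5.5.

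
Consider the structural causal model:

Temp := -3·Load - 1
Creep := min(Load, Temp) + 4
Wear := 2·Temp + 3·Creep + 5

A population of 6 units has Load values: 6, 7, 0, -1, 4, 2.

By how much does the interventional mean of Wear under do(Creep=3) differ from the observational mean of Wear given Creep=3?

Under do(Creep=3), Creep's equation is replaced by Creep=3 for every unit. Per-unit Wear: -24, -30, 12, 18, -12, 0. Mean = -6.
Conditioning on Creep=3 selects the 2 unit(s) with Load ∈ {0, -1}. Their Wear values: 12, 18. Mean = 15.
Difference = -6 − 15 = -21.

-21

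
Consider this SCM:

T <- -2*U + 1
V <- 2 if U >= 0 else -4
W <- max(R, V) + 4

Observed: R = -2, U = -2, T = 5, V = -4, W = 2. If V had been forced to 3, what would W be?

Intervening sets V = 3 and removes its equation (V <- 2 if U >= 0 else -4).
W = max(R, V) + 4  [with R=-2, V=3]  = 7

7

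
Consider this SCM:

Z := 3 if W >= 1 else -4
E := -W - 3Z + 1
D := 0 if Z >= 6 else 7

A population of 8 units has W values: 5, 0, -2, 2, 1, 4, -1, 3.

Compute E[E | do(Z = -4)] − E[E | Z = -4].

-2.5

Under do(Z=-4), Z's equation is replaced by Z=-4 for every unit. Per-unit E: 8, 13, 15, 11, 12, 9, 14, 10. Mean = 11.5.
Observing Z=-4 restricts to units where Z's equation naturally yields -4: W ∈ {0, -2, -1}. In that subpopulation E = 13, 15, 14, mean 14.
Difference = 11.5 − 14 = -2.5.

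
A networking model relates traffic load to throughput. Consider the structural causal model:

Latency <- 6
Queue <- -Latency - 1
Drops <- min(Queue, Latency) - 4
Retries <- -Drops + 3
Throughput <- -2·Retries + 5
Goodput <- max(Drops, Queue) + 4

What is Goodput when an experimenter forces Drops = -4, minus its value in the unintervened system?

The intervention breaks the incoming arrows to Drops: Drops <- min(Queue, Latency) - 4 no longer applies, and Drops = -4.
Queue = -Latency - 1  [with Latency=6]  = -7
Goodput = max(Drops, Queue) + 4  [with Drops=-4, Queue=-7]  = 0
Without intervention: Queue = -Latency - 1  [with Latency=6]  = -7; Drops = min(Queue, Latency) - 4  [with Queue=-7, Latency=6]  = -11; Goodput = max(Drops, Queue) + 4  [with Drops=-11, Queue=-7]  = -3.
Change = 0 − (-3) = 3.

3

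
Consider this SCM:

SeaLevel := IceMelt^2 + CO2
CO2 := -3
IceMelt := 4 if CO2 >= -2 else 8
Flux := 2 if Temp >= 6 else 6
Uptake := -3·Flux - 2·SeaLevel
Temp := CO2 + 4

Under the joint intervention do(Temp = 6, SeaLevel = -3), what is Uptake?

0

The joint intervention fixes Temp = 6, SeaLevel = -3, removing each variable's own equation.
Flux = 2 if Temp >= 6 else 6  [with Temp=6]  = 2
Uptake = -3·Flux - 2·SeaLevel  [with Flux=2, SeaLevel=-3]  = 0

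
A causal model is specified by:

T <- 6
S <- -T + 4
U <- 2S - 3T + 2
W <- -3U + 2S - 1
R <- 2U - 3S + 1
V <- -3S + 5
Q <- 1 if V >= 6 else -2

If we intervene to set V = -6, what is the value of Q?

-2

Intervening sets V = -6 and removes its equation (V <- -3S + 5).
Q = 1 if V >= 6 else -2  [with V=-6]  = -2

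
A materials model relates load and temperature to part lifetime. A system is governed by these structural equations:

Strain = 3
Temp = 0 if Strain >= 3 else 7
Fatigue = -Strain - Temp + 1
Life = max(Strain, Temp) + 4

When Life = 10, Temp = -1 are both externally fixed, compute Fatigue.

Setting Life = 10, Temp = -1 by intervention discards those variables' equations.
Fatigue = -Strain - Temp + 1  [with Strain=3, Temp=-1]  = -1

-1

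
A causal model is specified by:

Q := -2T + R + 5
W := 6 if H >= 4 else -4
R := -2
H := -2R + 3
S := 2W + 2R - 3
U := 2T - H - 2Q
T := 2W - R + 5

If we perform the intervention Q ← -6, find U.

Under do(Q=-6), the mechanism Q := -2T + R + 5 is discarded; Q is fixed at -6.
H = -2R + 3  [with R=-2]  = 7
W = 6 if H >= 4 else -4  [with H=7]  = 6
T = 2W - R + 5  [with W=6, R=-2]  = 19
U = 2T - H - 2Q  [with T=19, H=7, Q=-6]  = 43

43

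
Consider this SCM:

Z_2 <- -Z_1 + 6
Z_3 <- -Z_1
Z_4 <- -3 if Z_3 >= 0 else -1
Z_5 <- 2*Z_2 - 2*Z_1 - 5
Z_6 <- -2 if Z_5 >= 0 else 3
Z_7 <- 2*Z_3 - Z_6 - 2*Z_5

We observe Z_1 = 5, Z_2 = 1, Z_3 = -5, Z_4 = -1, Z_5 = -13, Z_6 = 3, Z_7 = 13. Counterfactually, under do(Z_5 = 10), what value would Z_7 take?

Under do(Z_5=10), the mechanism Z_5 <- 2*Z_2 - 2*Z_1 - 5 is discarded; Z_5 is fixed at 10.
Z_3 = -Z_1  [with Z_1=5]  = -5
Z_6 = -2 if Z_5 >= 0 else 3  [with Z_5=10]  = -2
Z_7 = 2*Z_3 - Z_6 - 2*Z_5  [with Z_3=-5, Z_6=-2, Z_5=10]  = -28

-28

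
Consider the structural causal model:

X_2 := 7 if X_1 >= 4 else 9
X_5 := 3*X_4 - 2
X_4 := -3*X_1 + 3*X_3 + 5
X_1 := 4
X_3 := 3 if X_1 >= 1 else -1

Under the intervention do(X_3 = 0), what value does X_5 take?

-23

do(X_3=0) replaces the equation X_3 := 3 if X_1 >= 1 else -1 with the constant X_3 = 0.
X_4 = -3*X_1 + 3*X_3 + 5  [with X_1=4, X_3=0]  = -7
X_5 = 3*X_4 - 2  [with X_4=-7]  = -23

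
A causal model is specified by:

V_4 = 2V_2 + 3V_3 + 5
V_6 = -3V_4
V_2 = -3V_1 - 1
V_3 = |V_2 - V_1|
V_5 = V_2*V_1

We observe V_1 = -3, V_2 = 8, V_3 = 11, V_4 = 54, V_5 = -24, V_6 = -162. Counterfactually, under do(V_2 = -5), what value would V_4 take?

Under do(V_2=-5), the mechanism V_2 = -3V_1 - 1 is discarded; V_2 is fixed at -5.
V_3 = |V_2 - V_1|  [with V_2=-5, V_1=-3]  = 2
V_4 = 2V_2 + 3V_3 + 5  [with V_2=-5, V_3=2]  = 1

1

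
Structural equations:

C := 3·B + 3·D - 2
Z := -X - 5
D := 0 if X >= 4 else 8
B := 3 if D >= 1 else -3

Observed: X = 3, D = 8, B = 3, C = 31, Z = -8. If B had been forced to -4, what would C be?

The intervention breaks the incoming arrows to B: B := 3 if D >= 1 else -3 no longer applies, and B = -4.
D = 0 if X >= 4 else 8  [with X=3]  = 8
C = 3·B + 3·D - 2  [with B=-4, D=8]  = 10

10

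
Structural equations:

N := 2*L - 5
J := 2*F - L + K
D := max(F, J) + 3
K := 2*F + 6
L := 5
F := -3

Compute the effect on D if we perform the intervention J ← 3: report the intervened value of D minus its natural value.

6

Under do(J=3), the mechanism J := 2*F - L + K is discarded; J is fixed at 3.
D = max(F, J) + 3  [with F=-3, J=3]  = 6
Without intervention: K = 2*F + 6  [with F=-3]  = 0; J = 2*F - L + K  [with F=-3, L=5, K=0]  = -11; D = max(F, J) + 3  [with F=-3, J=-11]  = 0.
Change = 6 − 0 = 6.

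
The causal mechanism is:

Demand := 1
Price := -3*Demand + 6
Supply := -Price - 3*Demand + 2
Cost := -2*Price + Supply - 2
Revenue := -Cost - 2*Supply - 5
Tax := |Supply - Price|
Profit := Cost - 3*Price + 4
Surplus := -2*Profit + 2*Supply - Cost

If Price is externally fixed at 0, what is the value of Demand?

1

Under do(Price=0), the mechanism Price := -3*Demand + 6 is discarded; Price is fixed at 0.
Demand is not downstream of the intervention, so its value is determined by the original equations.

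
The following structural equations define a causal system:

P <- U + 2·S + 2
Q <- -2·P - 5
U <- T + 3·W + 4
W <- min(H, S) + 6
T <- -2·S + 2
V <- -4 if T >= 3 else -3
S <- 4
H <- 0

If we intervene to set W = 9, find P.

The intervention breaks the incoming arrows to W: W <- min(H, S) + 6 no longer applies, and W = 9.
T = -2·S + 2  [with S=4]  = -6
U = T + 3·W + 4  [with T=-6, W=9]  = 25
P = U + 2·S + 2  [with U=25, S=4]  = 35

35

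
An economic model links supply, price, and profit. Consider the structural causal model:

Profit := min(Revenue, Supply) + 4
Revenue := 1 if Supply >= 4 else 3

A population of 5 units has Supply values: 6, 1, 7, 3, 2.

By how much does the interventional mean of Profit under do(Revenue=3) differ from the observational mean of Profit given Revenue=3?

0.4

do(Revenue=3) breaks Revenue's dependence on Supply. With Revenue=3 fixed, Profit across the units is 7, 5, 7, 7, 6, mean 6.4.
Conditioning on Revenue=3 selects the 3 unit(s) with Supply ∈ {1, 3, 2}. Their Profit values: 5, 7, 6. Mean = 6.
Difference = 6.4 − 6 = 0.4.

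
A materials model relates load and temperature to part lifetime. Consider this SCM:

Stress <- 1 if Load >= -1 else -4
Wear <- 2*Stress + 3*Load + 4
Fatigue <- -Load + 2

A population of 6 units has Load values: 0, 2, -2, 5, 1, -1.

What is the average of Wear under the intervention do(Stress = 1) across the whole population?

8.5

Under do(Stress=1), Stress's equation is replaced by Stress=1 for every unit. Per-unit Wear: 6, 12, 0, 21, 9, 3. Mean = 8.5.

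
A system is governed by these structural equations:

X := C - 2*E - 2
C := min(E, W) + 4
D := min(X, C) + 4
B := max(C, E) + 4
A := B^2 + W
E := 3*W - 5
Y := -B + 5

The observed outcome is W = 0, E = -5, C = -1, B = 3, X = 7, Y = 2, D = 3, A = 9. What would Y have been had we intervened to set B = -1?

6

Under do(B=-1), the mechanism B := max(C, E) + 4 is discarded; B is fixed at -1.
Y = -B + 5  [with B=-1]  = 6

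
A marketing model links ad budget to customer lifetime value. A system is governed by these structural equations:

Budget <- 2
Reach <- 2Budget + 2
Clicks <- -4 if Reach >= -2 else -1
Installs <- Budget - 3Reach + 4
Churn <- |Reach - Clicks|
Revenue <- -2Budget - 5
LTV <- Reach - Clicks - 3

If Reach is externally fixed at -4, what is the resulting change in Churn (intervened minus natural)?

-7

do(Reach=-4) replaces the equation Reach <- 2Budget + 2 with the constant Reach = -4.
Clicks = -4 if Reach >= -2 else -1  [with Reach=-4]  = -1
Churn = |Reach - Clicks|  [with Reach=-4, Clicks=-1]  = 3
Without intervention: Reach = 2Budget + 2  [with Budget=2]  = 6; Clicks = -4 if Reach >= -2 else -1  [with Reach=6]  = -4; Churn = |Reach - Clicks|  [with Reach=6, Clicks=-4]  = 10.
Change = 3 − 10 = -7.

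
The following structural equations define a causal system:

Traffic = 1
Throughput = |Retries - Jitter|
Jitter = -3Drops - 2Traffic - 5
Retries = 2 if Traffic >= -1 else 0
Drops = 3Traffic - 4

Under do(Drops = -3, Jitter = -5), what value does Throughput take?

7

Setting Drops = -3, Jitter = -5 by intervention discards those variables' equations.
Retries = 2 if Traffic >= -1 else 0  [with Traffic=1]  = 2
Throughput = |Retries - Jitter|  [with Retries=2, Jitter=-5]  = 7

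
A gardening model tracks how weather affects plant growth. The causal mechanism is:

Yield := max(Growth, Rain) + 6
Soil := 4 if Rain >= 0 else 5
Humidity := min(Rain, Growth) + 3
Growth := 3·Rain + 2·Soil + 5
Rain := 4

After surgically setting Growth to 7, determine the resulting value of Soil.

4

Under do(Growth=7), the mechanism Growth := 3·Rain + 2·Soil + 5 is discarded; Growth is fixed at 7.
Since Soil is not a descendant of the intervened variable, it is unaffected.
Soil = 4 if Rain >= 0 else 5  [with Rain=4]  = 4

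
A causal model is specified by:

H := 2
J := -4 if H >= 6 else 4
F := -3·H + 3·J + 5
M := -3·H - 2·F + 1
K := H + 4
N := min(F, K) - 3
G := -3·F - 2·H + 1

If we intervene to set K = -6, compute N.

-9

The intervention breaks the incoming arrows to K: K := H + 4 no longer applies, and K = -6.
J = -4 if H >= 6 else 4  [with H=2]  = 4
F = -3·H + 3·J + 5  [with H=2, J=4]  = 11
N = min(F, K) - 3  [with F=11, K=-6]  = -9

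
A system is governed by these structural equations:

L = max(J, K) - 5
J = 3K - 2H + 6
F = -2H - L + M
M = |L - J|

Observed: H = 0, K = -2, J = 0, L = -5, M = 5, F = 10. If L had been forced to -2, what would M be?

2

Intervening sets L = -2 and removes its equation (L = max(J, K) - 5).
J = 3K - 2H + 6  [with K=-2, H=0]  = 0
M = |L - J|  [with L=-2, J=0]  = 2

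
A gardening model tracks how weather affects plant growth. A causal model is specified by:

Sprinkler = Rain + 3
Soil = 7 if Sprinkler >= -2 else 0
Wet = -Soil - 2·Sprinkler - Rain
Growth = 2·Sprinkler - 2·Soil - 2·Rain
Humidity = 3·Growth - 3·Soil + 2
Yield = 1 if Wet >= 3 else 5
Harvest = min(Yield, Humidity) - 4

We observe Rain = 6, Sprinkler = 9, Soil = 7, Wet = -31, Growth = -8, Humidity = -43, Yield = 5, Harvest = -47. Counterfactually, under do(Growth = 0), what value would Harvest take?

do(Growth=0) replaces the equation Growth = 2·Sprinkler - 2·Soil - 2·Rain with the constant Growth = 0.
Sprinkler = Rain + 3  [with Rain=6]  = 9
Soil = 7 if Sprinkler >= -2 else 0  [with Sprinkler=9]  = 7
Wet = -Soil - 2·Sprinkler - Rain  [with Soil=7, Sprinkler=9, Rain=6]  = -31
Humidity = 3·Growth - 3·Soil + 2  [with Growth=0, Soil=7]  = -19
Yield = 1 if Wet >= 3 else 5  [with Wet=-31]  = 5
Harvest = min(Yield, Humidity) - 4  [with Yield=5, Humidity=-19]  = -23

-23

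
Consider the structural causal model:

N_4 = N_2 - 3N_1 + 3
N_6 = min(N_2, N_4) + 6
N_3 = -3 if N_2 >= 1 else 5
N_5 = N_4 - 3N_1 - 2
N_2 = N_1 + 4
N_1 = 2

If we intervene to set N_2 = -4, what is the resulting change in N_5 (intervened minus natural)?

-10

do(N_2=-4) replaces the equation N_2 = N_1 + 4 with the constant N_2 = -4.
N_4 = N_2 - 3N_1 + 3  [with N_2=-4, N_1=2]  = -7
N_5 = N_4 - 3N_1 - 2  [with N_4=-7, N_1=2]  = -15
Without intervention: N_2 = N_1 + 4  [with N_1=2]  = 6; N_4 = N_2 - 3N_1 + 3  [with N_2=6, N_1=2]  = 3; N_5 = N_4 - 3N_1 - 2  [with N_4=3, N_1=2]  = -5.
Change = -15 − (-5) = -10.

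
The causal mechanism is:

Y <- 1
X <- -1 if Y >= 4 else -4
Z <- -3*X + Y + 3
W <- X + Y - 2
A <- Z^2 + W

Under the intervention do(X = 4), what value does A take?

67

do(X=4) replaces the equation X <- -1 if Y >= 4 else -4 with the constant X = 4.
Z = -3*X + Y + 3  [with X=4, Y=1]  = -8
W = X + Y - 2  [with X=4, Y=1]  = 3
A = Z^2 + W  [with Z=-8, W=3]  = 67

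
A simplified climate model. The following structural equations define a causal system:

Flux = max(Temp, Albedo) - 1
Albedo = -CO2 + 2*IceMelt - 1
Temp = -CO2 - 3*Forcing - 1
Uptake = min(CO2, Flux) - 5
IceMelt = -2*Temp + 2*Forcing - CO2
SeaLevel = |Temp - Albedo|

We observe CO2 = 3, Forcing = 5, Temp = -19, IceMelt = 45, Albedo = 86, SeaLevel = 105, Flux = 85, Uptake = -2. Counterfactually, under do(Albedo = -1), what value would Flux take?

-2

Under do(Albedo=-1), the mechanism Albedo = -CO2 + 2*IceMelt - 1 is discarded; Albedo is fixed at -1.
Temp = -CO2 - 3*Forcing - 1  [with CO2=3, Forcing=5]  = -19
Flux = max(Temp, Albedo) - 1  [with Temp=-19, Albedo=-1]  = -2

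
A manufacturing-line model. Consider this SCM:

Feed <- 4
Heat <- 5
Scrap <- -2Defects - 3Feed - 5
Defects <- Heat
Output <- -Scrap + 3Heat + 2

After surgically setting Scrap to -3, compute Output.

20

Intervening sets Scrap = -3 and removes its equation (Scrap <- -2Defects - 3Feed - 5).
Output = -Scrap + 3Heat + 2  [with Scrap=-3, Heat=5]  = 20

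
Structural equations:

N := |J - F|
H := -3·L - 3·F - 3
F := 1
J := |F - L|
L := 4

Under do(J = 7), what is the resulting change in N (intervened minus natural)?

The intervention breaks the incoming arrows to J: J := |F - L| no longer applies, and J = 7.
N = |J - F|  [with J=7, F=1]  = 6
Without intervention: J = |F - L|  [with F=1, L=4]  = 3; N = |J - F|  [with J=3, F=1]  = 2.
Change = 6 − 2 = 4.

4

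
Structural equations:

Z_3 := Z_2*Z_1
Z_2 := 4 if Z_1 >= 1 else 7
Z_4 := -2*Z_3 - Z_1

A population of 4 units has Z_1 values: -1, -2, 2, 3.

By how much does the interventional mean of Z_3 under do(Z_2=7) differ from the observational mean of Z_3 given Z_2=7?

14

Under do(Z_2=7), Z_2's equation is replaced by Z_2=7 for every unit. Per-unit Z_3: -7, -14, 14, 21. Mean = 3.5.
Observing Z_2=7 restricts to units where Z_2's equation naturally yields 7: Z_1 ∈ {-1, -2}. In that subpopulation Z_3 = -7, -14, mean -10.5.
Difference = 3.5 − (-10.5) = 14.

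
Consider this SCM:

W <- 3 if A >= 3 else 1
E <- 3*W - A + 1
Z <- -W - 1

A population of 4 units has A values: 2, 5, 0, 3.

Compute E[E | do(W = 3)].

7.5

Every unit gets W=3 under the intervention. E values become 8, 5, 10, 7; E[E|do(W=3)] = 7.5.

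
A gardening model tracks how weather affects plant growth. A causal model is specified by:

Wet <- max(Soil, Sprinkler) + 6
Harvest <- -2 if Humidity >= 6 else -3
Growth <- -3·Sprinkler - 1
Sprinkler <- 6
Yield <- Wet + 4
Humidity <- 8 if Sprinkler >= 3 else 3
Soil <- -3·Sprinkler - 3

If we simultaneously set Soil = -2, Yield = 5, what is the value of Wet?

12

The joint intervention fixes Soil = -2, Yield = 5, removing each variable's own equation.
Wet = max(Soil, Sprinkler) + 6  [with Soil=-2, Sprinkler=6]  = 12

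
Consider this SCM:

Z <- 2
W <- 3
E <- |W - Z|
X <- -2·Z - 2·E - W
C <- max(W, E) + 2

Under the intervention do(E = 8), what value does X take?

The intervention breaks the incoming arrows to E: E <- |W - Z| no longer applies, and E = 8.
X = -2·Z - 2·E - W  [with Z=2, E=8, W=3]  = -23

-23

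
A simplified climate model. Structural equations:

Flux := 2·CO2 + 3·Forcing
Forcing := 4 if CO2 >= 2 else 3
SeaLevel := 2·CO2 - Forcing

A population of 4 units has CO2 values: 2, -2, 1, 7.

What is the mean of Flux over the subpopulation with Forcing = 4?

21

Observing Forcing=4 restricts to units where Forcing's equation naturally yields 4: CO2 ∈ {2, 7}. In that subpopulation Flux = 16, 26, mean 21.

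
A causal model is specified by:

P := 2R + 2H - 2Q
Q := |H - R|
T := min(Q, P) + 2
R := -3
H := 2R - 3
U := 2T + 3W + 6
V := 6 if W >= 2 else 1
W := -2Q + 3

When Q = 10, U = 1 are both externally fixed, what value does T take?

Setting Q = 10, U = 1 by intervention discards those variables' equations.
H = 2R - 3  [with R=-3]  = -9
P = 2R + 2H - 2Q  [with R=-3, H=-9, Q=10]  = -44
T = min(Q, P) + 2  [with Q=10, P=-44]  = -42

-42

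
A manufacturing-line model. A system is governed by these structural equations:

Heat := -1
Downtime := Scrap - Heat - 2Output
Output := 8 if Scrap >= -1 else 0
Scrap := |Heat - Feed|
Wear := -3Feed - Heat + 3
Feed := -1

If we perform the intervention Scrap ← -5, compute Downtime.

Under do(Scrap=-5), the mechanism Scrap := |Heat - Feed| is discarded; Scrap is fixed at -5.
Output = 8 if Scrap >= -1 else 0  [with Scrap=-5]  = 0
Downtime = Scrap - Heat - 2Output  [with Scrap=-5, Heat=-1, Output=0]  = -4

-4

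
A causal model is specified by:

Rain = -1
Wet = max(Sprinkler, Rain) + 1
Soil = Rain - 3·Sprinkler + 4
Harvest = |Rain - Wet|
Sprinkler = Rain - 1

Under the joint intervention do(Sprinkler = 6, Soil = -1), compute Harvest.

Under do(Sprinkler = 6, Soil = -1), each intervened variable's structural equation is replaced by its fixed value.
Wet = max(Sprinkler, Rain) + 1  [with Sprinkler=6, Rain=-1]  = 7
Harvest = |Rain - Wet|  [with Rain=-1, Wet=7]  = 8

8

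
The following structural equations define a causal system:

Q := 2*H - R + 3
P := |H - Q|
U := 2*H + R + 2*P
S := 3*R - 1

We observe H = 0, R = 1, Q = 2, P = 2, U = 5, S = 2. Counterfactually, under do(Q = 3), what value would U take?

do(Q=3) replaces the equation Q := 2*H - R + 3 with the constant Q = 3.
P = |H - Q|  [with H=0, Q=3]  = 3
U = 2*H + R + 2*P  [with H=0, R=1, P=3]  = 7

7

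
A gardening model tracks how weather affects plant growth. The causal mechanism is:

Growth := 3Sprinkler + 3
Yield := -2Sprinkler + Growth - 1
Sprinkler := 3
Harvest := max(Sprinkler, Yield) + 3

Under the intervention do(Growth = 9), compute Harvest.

Under do(Growth=9), the mechanism Growth := 3Sprinkler + 3 is discarded; Growth is fixed at 9.
Yield = -2Sprinkler + Growth - 1  [with Sprinkler=3, Growth=9]  = 2
Harvest = max(Sprinkler, Yield) + 3  [with Sprinkler=3, Yield=2]  = 6

6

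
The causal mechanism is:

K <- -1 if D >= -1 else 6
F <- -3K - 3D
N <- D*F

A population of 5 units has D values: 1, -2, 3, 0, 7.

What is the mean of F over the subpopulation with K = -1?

E[F|K=-1] averages over only the 4 units with K=-1 (D = 1, 3, 0, 7): F = 0, -6, 3, -18, mean -5.25.

-5.25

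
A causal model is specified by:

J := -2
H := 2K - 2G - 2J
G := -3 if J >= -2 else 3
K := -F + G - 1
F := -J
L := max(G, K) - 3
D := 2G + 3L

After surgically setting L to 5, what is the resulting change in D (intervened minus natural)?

Intervening sets L = 5 and removes its equation (L := max(G, K) - 3).
G = -3 if J >= -2 else 3  [with J=-2]  = -3
D = 2G + 3L  [with G=-3, L=5]  = 9
Without intervention: F = -J  [with J=-2]  = 2; G = -3 if J >= -2 else 3  [with J=-2]  = -3; K = -F + G - 1  [with F=2, G=-3]  = -6; L = max(G, K) - 3  [with G=-3, K=-6]  = -6; D = 2G + 3L  [with G=-3, L=-6]  = -24.
Change = 9 − (-24) = 33.

33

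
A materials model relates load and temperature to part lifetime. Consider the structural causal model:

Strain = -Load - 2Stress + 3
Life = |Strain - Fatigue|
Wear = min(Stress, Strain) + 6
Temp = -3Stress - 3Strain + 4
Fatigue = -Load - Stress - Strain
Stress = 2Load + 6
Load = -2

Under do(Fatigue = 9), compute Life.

Intervening sets Fatigue = 9 and removes its equation (Fatigue = -Load - Stress - Strain).
Stress = 2Load + 6  [with Load=-2]  = 2
Strain = -Load - 2Stress + 3  [with Load=-2, Stress=2]  = 1
Life = |Strain - Fatigue|  [with Strain=1, Fatigue=9]  = 8

8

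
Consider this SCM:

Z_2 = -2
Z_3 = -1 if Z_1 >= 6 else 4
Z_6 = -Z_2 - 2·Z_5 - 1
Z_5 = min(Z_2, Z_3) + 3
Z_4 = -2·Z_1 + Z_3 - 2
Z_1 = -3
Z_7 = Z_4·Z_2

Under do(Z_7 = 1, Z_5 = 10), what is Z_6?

-19

Setting Z_7 = 1, Z_5 = 10 by intervention discards those variables' equations.
Z_6 = -Z_2 - 2·Z_5 - 1  [with Z_2=-2, Z_5=10]  = -19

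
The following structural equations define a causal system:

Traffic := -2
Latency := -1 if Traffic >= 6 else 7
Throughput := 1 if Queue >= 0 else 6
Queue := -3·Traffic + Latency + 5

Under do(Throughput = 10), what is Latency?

The intervention breaks the incoming arrows to Throughput: Throughput := 1 if Queue >= 0 else 6 no longer applies, and Throughput = 10.
Since Latency is not a descendant of the intervened variable, it is unaffected.
Latency = -1 if Traffic >= 6 else 7  [with Traffic=-2]  = 7

7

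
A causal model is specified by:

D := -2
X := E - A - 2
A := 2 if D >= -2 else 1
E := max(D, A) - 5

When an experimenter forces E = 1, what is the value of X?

-3

The intervention breaks the incoming arrows to E: E := max(D, A) - 5 no longer applies, and E = 1.
A = 2 if D >= -2 else 1  [with D=-2]  = 2
X = E - A - 2  [with E=1, A=2]  = -3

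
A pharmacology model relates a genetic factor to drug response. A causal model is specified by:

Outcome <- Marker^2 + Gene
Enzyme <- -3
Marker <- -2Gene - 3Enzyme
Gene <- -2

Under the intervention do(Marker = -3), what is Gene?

-2

Under do(Marker=-3), the mechanism Marker <- -2Gene - 3Enzyme is discarded; Marker is fixed at -3.
Gene is not downstream of the intervention, so its value is determined by the original equations.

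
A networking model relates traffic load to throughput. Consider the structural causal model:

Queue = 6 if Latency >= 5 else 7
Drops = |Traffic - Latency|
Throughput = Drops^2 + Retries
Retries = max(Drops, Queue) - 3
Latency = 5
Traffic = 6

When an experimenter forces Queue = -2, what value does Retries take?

do(Queue=-2) replaces the equation Queue = 6 if Latency >= 5 else 7 with the constant Queue = -2.
Drops = |Traffic - Latency|  [with Traffic=6, Latency=5]  = 1
Retries = max(Drops, Queue) - 3  [with Drops=1, Queue=-2]  = -2

-2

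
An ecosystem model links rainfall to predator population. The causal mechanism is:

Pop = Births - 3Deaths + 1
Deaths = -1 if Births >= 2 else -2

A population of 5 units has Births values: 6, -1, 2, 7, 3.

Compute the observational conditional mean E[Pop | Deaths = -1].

8.5

E[Pop|Deaths=-1] averages over only the 4 units with Deaths=-1 (Births = 6, 2, 7, 3): Pop = 10, 6, 11, 7, mean 8.5.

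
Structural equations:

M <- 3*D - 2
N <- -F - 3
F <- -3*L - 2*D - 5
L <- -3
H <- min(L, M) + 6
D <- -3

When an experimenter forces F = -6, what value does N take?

3

The intervention breaks the incoming arrows to F: F <- -3*L - 2*D - 5 no longer applies, and F = -6.
N = -F - 3  [with F=-6]  = 3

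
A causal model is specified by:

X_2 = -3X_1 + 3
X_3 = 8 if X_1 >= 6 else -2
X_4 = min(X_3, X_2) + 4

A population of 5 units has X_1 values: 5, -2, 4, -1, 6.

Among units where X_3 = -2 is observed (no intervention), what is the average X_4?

-2.25

Conditioning on X_3=-2 selects the 4 unit(s) with X_1 ∈ {5, -2, 4, -1}. Their X_4 values: -8, 2, -5, 2. Mean = -2.25.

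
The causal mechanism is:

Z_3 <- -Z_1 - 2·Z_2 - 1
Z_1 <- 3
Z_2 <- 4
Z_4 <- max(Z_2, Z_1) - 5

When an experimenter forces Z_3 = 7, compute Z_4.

The intervention breaks the incoming arrows to Z_3: Z_3 <- -Z_1 - 2·Z_2 - 1 no longer applies, and Z_3 = 7.
Z_4 is not downstream of the intervention, so its value is determined by the original equations.
Z_4 = max(Z_2, Z_1) - 5  [with Z_2=4, Z_1=3]  = -1

-1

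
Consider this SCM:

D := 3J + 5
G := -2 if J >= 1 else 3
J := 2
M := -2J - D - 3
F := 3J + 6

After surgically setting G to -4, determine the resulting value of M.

-18

do(G=-4) replaces the equation G := -2 if J >= 1 else 3 with the constant G = -4.
M is not downstream of the intervention, so its value is determined by the original equations.
D = 3J + 5  [with J=2]  = 11
M = -2J - D - 3  [with J=2, D=11]  = -18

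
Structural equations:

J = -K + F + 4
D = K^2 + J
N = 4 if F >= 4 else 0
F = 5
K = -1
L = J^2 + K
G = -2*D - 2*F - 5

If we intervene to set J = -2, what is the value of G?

do(J=-2) replaces the equation J = -K + F + 4 with the constant J = -2.
D = K^2 + J  [with K=-1, J=-2]  = -1
G = -2*D - 2*F - 5  [with D=-1, F=5]  = -13

-13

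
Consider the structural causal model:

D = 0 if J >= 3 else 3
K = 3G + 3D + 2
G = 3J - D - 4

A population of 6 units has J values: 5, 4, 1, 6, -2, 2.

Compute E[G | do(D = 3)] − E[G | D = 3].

7

The intervention sets D=3 in all 6 units regardless of J. Recomputing G per unit gives 8, 5, -4, 11, -13, -1; average 1.
Observing D=3 restricts to units where D's equation naturally yields 3: J ∈ {1, -2, 2}. In that subpopulation G = -4, -13, -1, mean -6.
Difference = 1 − (-6) = 7.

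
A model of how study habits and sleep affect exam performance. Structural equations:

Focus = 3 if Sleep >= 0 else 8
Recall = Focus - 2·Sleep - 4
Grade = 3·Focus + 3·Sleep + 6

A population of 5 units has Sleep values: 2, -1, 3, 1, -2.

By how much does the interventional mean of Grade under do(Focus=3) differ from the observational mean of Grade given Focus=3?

-4.2

do(Focus=3) breaks Focus's dependence on Sleep. With Focus=3 fixed, Grade across the units is 21, 12, 24, 18, 9, mean 16.8.
Conditioning on Focus=3 selects the 3 unit(s) with Sleep ∈ {2, 3, 1}. Their Grade values: 21, 24, 18. Mean = 21.
Difference = 16.8 − 21 = -4.2.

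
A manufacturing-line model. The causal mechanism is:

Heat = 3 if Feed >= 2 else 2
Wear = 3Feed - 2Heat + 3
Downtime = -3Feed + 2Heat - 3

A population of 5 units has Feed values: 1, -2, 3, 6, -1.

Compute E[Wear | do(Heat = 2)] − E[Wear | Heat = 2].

The intervention sets Heat=2 in all 5 units regardless of Feed. Recomputing Wear per unit gives 2, -7, 8, 17, -4; average 3.2.
Observing Heat=2 restricts to units where Heat's equation naturally yields 2: Feed ∈ {1, -2, -1}. In that subpopulation Wear = 2, -7, -4, mean -3.
Difference = 3.2 − (-3) = 6.2.

6.2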